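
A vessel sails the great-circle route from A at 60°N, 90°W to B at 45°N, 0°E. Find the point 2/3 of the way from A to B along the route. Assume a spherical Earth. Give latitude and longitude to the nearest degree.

≈ 57°N, 20°W

The haversine formula gives a central angle δ ≈ 0.912 rad (52.2°) between the endpoints.
Interpolate at f = 2/3 with slerp weights a = sin((1−f)δ)/sin δ ≈ 0.379, b = sin(fδ)/sin δ ≈ 0.722.
p = a·p₁ + b·p₂ ≈ (0.511, -0.189, 0.839); φ = arcsin(p_z) ≈ 56.99°, λ = atan2(p_y, p_x) ≈ -20.33°.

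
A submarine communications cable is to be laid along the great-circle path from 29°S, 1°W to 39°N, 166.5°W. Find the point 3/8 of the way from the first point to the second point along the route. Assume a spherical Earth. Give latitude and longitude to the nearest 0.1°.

≈ 17.5°N, 42.9°W

The haversine formula gives a central angle δ ≈ 2.869 rad (164.4°) between the endpoints.
Interpolate at f = 3/8 with slerp weights a = sin((1−f)δ)/sin δ ≈ 3.627, b = sin(fδ)/sin δ ≈ 3.272.
p = a·p₁ + b·p₂ ≈ (0.699, -0.649, 0.301); φ = arcsin(p_z) ≈ 17.52°, λ = atan2(p_y, p_x) ≈ -42.89°.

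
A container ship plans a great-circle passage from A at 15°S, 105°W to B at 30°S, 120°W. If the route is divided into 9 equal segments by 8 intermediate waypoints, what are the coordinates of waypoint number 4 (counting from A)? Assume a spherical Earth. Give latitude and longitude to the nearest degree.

Write both endpoints as unit vectors p₁, p₂ with components (cos φ cos λ, cos φ sin λ, sin φ).
The central angle between the endpoints is δ = arccos(p₁·p₂) ≈ 0.356 rad (20.4°).
Interpolate at f = 4/9 with slerp weights a = sin((1−f)δ)/sin δ ≈ 0.564, b = sin(fδ)/sin δ ≈ 0.452.
p = a·p₁ + b·p₂ ≈ (-0.337, -0.865, -0.372); φ = arcsin(p_z) ≈ -21.84°, λ = atan2(p_y, p_x) ≈ -111.27°.

≈ 22°S, 111°W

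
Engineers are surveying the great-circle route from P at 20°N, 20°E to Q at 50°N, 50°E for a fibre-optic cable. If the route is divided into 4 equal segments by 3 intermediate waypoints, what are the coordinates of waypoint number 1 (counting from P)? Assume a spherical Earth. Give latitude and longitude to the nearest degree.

≈ 28°N, 26°E

Write both endpoints as unit vectors p₁, p₂ with components (cos φ cos λ, cos φ sin λ, sin φ).
The central angle between the endpoints is δ = arccos(p₁·p₂) ≈ 0.668 rad (38.3°).
Interpolate at f = 1/4 with slerp weights a = sin((1−f)δ)/sin δ ≈ 0.775, b = sin(fδ)/sin δ ≈ 0.268.
p = a·p₁ + b·p₂ ≈ (0.796, 0.381, 0.471); φ = arcsin(p_z) ≈ 28.08°, λ = atan2(p_y, p_x) ≈ 25.61°.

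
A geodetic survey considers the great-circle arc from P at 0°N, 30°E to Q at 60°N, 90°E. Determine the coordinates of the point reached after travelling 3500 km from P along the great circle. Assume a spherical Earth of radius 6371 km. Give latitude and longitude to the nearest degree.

≈ 28°N, 45°E

Write both endpoints as unit vectors p₁, p₂ with components (cos φ cos λ, cos φ sin λ, sin φ).
The central angle between the endpoints is δ = arccos(p₁·p₂) ≈ 1.318 rad (75.5°). The total great-circle distance is δ·R ≈ 1.318 × 6371 ≈ 8398 km, so the target fraction is f = 3500/8398 ≈ 0.417.
Interpolate at f ≈ 0.417 with slerp weights a = sin((1−f)δ)/sin δ ≈ 0.718, b = sin(fδ)/sin δ ≈ 0.539.
p = a·p₁ + b·p₂ ≈ (0.622, 0.629, 0.467); φ = arcsin(p_z) ≈ 27.84°, λ = atan2(p_y, p_x) ≈ 45.31°.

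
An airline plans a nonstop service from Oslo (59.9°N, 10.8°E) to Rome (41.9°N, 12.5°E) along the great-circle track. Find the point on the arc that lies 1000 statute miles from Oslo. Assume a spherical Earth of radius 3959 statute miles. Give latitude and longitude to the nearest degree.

The haversine formula gives a central angle δ ≈ 0.315 rad (18.0°) between the endpoints. The total great-circle distance is δ·R ≈ 0.315 × 3959 ≈ 1246 mi, so the target fraction is f = 1000/1246 ≈ 0.803.
Interpolate at f ≈ 0.803 with slerp weights a = sin((1−f)δ)/sin δ ≈ 0.201, b = sin(fδ)/sin δ ≈ 0.807.
p = a·p₁ + b·p₂ ≈ (0.685, 0.149, 0.713); φ = arcsin(p_z) ≈ 45.45°, λ = atan2(p_y, p_x) ≈ 12.26°.

≈ (45°N, 12°E)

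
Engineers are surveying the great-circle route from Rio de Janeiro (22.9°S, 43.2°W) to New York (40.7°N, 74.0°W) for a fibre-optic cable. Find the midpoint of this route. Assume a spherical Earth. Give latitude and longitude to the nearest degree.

Write both endpoints as unit vectors p₁, p₂ with components (cos φ cos λ, cos φ sin λ, sin φ).
The central angle between the endpoints is δ = arccos(p₁·p₂) ≈ 1.217 rad (69.7°).
Interpolate at f = 1/2 with slerp weights a = sin((1−f)δ)/sin δ ≈ 0.609, b = sin(fδ)/sin δ ≈ 0.609.
p = a·p₁ + b·p₂ ≈ (0.537, -0.828, 0.160); φ = arcsin(p_z) ≈ 9.22°, λ = atan2(p_y, p_x) ≈ -57.07°.

≈ (9°N, 57°W)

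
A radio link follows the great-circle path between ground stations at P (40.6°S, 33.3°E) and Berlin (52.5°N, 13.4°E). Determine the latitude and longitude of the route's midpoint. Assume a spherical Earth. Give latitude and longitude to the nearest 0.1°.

From cos δ = sin φ₁ sin φ₂ + cos φ₁ cos φ₂ cos Δλ, the central angle is δ ≈ 1.653 rad (94.7°).
Interpolate at f = 1/2 with slerp weights a = sin((1−f)δ)/sin δ ≈ 0.738, b = sin(fδ)/sin δ ≈ 0.738.
p = a·p₁ + b·p₂ ≈ (0.905, 0.412, 0.105); φ = arcsin(p_z) ≈ 6.04°, λ = atan2(p_y, p_x) ≈ 24.46°.

≈ (6.0°N, 24.5°E)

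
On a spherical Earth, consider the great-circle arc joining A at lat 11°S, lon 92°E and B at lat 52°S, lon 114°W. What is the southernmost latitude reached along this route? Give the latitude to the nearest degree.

≈ 73°S

The great circle lies in the plane with unit normal n̂ = (p₁ × p₂)/|p₁ × p₂|.
Here n̂_z ≈ +0.288; the vertex latitude is φ_max = arccos|n̂_z| ≈ 73.3°.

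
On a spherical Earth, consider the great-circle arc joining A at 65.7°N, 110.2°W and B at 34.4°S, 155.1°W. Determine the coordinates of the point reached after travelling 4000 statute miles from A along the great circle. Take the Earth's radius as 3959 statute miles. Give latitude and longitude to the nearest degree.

Convert each endpoint to a unit vector on the sphere (x = cos φ cos λ, y = cos φ sin λ, z = sin φ).
The central angle between the endpoints is δ = arccos(p₁·p₂) ≈ 1.849 rad (105.9°). The total great-circle distance is δ·R ≈ 1.849 × 3959 ≈ 7319 mi, so the target fraction is f = 4000/7319 ≈ 0.547.
Interpolate at f ≈ 0.547 with slerp weights a = sin((1−f)δ)/sin δ ≈ 0.773, b = sin(fδ)/sin δ ≈ 0.881.
p = a·p₁ + b·p₂ ≈ (-0.769, -0.605, 0.207); φ = arcsin(p_z) ≈ 11.95°, λ = atan2(p_y, p_x) ≈ -141.83°.

≈ 12°N, 142°W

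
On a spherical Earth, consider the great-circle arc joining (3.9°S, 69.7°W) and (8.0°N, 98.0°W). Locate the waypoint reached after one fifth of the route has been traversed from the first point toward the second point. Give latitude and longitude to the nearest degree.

≈ (2°S, 75°W)

From cos δ = sin φ₁ sin φ₂ + cos φ₁ cos φ₂ cos Δλ, the central angle is δ ≈ 0.535 rad (30.6°).
Interpolate at f = 1/5 with slerp weights a = sin((1−f)δ)/sin δ ≈ 0.814, b = sin(fδ)/sin δ ≈ 0.209.
p = a·p₁ + b·p₂ ≈ (0.253, -0.967, -0.026); φ = arcsin(p_z) ≈ -1.50°, λ = atan2(p_y, p_x) ≈ -75.35°.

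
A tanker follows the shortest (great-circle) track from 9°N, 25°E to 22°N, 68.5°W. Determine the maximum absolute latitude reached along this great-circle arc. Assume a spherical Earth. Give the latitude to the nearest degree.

≈ 24°N

The great circle lies in the plane with unit normal n̂ = (p₁ × p₂)/|p₁ × p₂|.
Here n̂_z ≈ -0.914; the vertex latitude is φ_max = arccos|n̂_z| ≈ 23.9°.
Check via Clairaut: cos φ_max = |cos φ₁| · sin C = cos(9.0°)·sin(67.7°) ≈ 0.914, again giving ≈ 23.9°.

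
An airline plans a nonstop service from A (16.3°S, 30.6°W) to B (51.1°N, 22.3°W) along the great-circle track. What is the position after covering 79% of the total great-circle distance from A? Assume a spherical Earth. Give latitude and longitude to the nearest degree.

≈ (37°N, 25°W)

From cos δ = sin φ₁ sin φ₂ + cos φ₁ cos φ₂ cos Δλ, the central angle is δ ≈ 1.183 rad (67.8°).
Interpolate at f = 0.79 with slerp weights a = sin((1−f)δ)/sin δ ≈ 0.266, b = sin(fδ)/sin δ ≈ 0.869.
p = a·p₁ + b·p₂ ≈ (0.724, -0.337, 0.602); φ = arcsin(p_z) ≈ 36.99°, λ = atan2(p_y, p_x) ≈ -24.94°.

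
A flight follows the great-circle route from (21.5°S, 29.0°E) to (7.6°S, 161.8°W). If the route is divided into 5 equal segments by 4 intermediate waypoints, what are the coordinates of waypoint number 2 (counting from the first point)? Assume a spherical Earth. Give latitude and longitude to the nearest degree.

Convert each endpoint to a unit vector on the sphere (x = cos φ cos λ, y = cos φ sin λ, z = sin φ).
The central angle between the endpoints is δ = arccos(p₁·p₂) ≈ 2.601 rad (149.0°).
Interpolate at f = 2/5 with slerp weights a = sin((1−f)δ)/sin δ ≈ 1.943, b = sin(fδ)/sin δ ≈ 1.676.
p = a·p₁ + b·p₂ ≈ (0.003, 0.358, -0.934); φ = arcsin(p_z) ≈ -69.05°, λ = atan2(p_y, p_x) ≈ 89.55°.

≈ (69°S, 90°E)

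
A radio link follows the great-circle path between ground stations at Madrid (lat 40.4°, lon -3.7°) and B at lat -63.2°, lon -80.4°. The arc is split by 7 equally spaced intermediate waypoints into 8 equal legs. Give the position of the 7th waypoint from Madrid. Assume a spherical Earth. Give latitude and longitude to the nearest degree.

≈ lat -53°, lon -59°

Write both endpoints as unit vectors p₁, p₂ with components (cos φ cos λ, cos φ sin λ, sin φ).
The central angle between the endpoints is δ = arccos(p₁·p₂) ≈ 2.094 rad (120.0°).
Interpolate at f = 7/8 with slerp weights a = sin((1−f)δ)/sin δ ≈ 0.299, b = sin(fδ)/sin δ ≈ 1.115.
p = a·p₁ + b·p₂ ≈ (0.311, -0.510, -0.802); φ = arcsin(p_z) ≈ -53.30°, λ = atan2(p_y, p_x) ≈ -58.66°.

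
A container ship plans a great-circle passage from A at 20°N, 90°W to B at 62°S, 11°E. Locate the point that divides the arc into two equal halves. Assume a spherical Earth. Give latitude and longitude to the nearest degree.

Convert each endpoint to a unit vector on the sphere (x = cos φ cos λ, y = cos φ sin λ, z = sin φ).
The central angle between the endpoints is δ = arccos(p₁·p₂) ≈ 1.967 rad (112.7°).
Interpolate at f = 1/2 with slerp weights a = sin((1−f)δ)/sin δ ≈ 0.903, b = sin(fδ)/sin δ ≈ 0.903.
p = a·p₁ + b·p₂ ≈ (0.416, -0.767, -0.488); φ = arcsin(p_z) ≈ -29.22°, λ = atan2(p_y, p_x) ≈ -61.54°.

≈ 29°S, 62°W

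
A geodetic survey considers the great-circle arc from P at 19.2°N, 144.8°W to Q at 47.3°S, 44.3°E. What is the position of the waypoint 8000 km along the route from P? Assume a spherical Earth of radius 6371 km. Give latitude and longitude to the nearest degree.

Write both endpoints as unit vectors p₁, p₂ with components (cos φ cos λ, cos φ sin λ, sin φ).
The central angle between the endpoints is δ = arccos(p₁·p₂) ≈ 2.634 rad (150.9°). The total great-circle distance is δ·R ≈ 2.634 × 6371 ≈ 16783 km, so the target fraction is f = 8000/16783 ≈ 0.477.
Interpolate at f ≈ 0.477 with slerp weights a = sin((1−f)δ)/sin δ ≈ 2.021, b = sin(fδ)/sin δ ≈ 1.957.
p = a·p₁ + b·p₂ ≈ (-0.609, -0.173, -0.774); φ = arcsin(p_z) ≈ -50.70°, λ = atan2(p_y, p_x) ≈ -164.15°.

≈ 51°S, 164°W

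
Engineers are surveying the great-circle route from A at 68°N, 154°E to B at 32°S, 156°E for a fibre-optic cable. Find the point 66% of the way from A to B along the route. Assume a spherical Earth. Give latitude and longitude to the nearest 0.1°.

Write both endpoints as unit vectors p₁, p₂ with components (cos φ cos λ, cos φ sin λ, sin φ).
The central angle between the endpoints is δ = arccos(p₁·p₂) ≈ 1.746 rad (100.0°).
Interpolate at f = 0.66 with slerp weights a = sin((1−f)δ)/sin δ ≈ 0.568, b = sin(fδ)/sin δ ≈ 0.928.
p = a·p₁ + b·p₂ ≈ (-0.910, 0.413, 0.035); φ = arcsin(p_z) ≈ 2.00°, λ = atan2(p_y, p_x) ≈ 155.57°.

≈ 2.0°N, 155.6°E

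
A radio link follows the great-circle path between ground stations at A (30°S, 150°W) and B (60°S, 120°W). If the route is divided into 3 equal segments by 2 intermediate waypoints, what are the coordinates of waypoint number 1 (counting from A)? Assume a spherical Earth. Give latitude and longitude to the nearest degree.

≈ (41°S, 143°W)

Convert each endpoint to a unit vector on the sphere (x = cos φ cos λ, y = cos φ sin λ, z = sin φ).
The central angle between the endpoints is δ = arccos(p₁·p₂) ≈ 0.630 rad (36.1°).
Interpolate at f = 1/3 with slerp weights a = sin((1−f)δ)/sin δ ≈ 0.692, b = sin(fδ)/sin δ ≈ 0.354.
p = a·p₁ + b·p₂ ≈ (-0.608, -0.453, -0.652); φ = arcsin(p_z) ≈ -40.73°, λ = atan2(p_y, p_x) ≈ -143.30°.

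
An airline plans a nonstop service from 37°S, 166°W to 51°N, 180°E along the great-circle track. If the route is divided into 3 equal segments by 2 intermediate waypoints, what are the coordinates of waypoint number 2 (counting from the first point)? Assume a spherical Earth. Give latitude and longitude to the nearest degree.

≈ 22°N, 174°W

From cos δ = sin φ₁ sin φ₂ + cos φ₁ cos φ₂ cos Δλ, the central angle is δ ≈ 1.551 rad (88.9°).
Interpolate at f = 2/3 with slerp weights a = sin((1−f)δ)/sin δ ≈ 0.494, b = sin(fδ)/sin δ ≈ 0.859.
p = a·p₁ + b·p₂ ≈ (-0.924, -0.096, 0.370); φ = arcsin(p_z) ≈ 21.74°, λ = atan2(p_y, p_x) ≈ -174.10°.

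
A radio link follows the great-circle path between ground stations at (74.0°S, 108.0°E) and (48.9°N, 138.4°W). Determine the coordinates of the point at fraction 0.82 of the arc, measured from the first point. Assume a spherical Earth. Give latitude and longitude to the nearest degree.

Convert each endpoint to a unit vector on the sphere (x = cos φ cos λ, y = cos φ sin λ, z = sin φ).
The central angle between the endpoints is δ = arccos(p₁·p₂) ≈ 2.493 rad (142.8°).
Interpolate at f = 0.82 with slerp weights a = sin((1−f)δ)/sin δ ≈ 0.718, b = sin(fδ)/sin δ ≈ 1.473.
p = a·p₁ + b·p₂ ≈ (-0.785, -0.455, 0.420); φ = arcsin(p_z) ≈ 24.83°, λ = atan2(p_y, p_x) ≈ -149.93°.

≈ (25°N, 150°W)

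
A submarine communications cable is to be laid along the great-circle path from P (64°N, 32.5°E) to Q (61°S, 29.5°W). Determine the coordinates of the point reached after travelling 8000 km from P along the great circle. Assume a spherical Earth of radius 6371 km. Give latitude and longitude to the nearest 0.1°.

Convert each endpoint to a unit vector on the sphere (x = cos φ cos λ, y = cos φ sin λ, z = sin φ).
The central angle between the endpoints is δ = arccos(p₁·p₂) ≈ 2.327 rad (133.3°). The total great-circle distance is δ·R ≈ 2.327 × 6371 ≈ 14827 km, so the target fraction is f = 8000/14827 ≈ 0.540.
Interpolate at f ≈ 0.540 with slerp weights a = sin((1−f)δ)/sin δ ≈ 1.207, b = sin(fδ)/sin δ ≈ 1.307.
p = a·p₁ + b·p₂ ≈ (0.998, -0.028, -0.058); φ = arcsin(p_z) ≈ -3.35°, λ = atan2(p_y, p_x) ≈ -1.59°.

≈ (3.3°S, 1.6°W)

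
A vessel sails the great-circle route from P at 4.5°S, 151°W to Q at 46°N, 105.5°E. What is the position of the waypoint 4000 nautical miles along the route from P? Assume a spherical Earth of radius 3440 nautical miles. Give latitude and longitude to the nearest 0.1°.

≈ 39.0°N, 154.2°E

Write both endpoints as unit vectors p₁, p₂ with components (cos φ cos λ, cos φ sin λ, sin φ).
The central angle between the endpoints is δ = arccos(p₁·p₂) ≈ 1.791 rad (102.6°). The total great-circle distance is δ·R ≈ 1.791 × 3440 ≈ 6160 nmi, so the target fraction is f = 4000/6160 ≈ 0.649.
Interpolate at f ≈ 0.649 with slerp weights a = sin((1−f)δ)/sin δ ≈ 0.602, b = sin(fδ)/sin δ ≈ 0.941.
p = a·p₁ + b·p₂ ≈ (-0.699, 0.339, 0.629); φ = arcsin(p_z) ≈ 39.00°, λ = atan2(p_y, p_x) ≈ 154.16°.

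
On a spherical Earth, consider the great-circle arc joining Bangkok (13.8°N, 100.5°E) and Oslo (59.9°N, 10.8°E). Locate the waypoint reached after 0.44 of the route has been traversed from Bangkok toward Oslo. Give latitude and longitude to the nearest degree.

Write both endpoints as unit vectors p₁, p₂ with components (cos φ cos λ, cos φ sin λ, sin φ).
The central angle between the endpoints is δ = arccos(p₁·p₂) ≈ 1.360 rad (77.9°).
Interpolate at f = 0.44 with slerp weights a = sin((1−f)δ)/sin δ ≈ 0.706, b = sin(fδ)/sin δ ≈ 0.576.
p = a·p₁ + b·p₂ ≈ (0.159, 0.728, 0.667); φ = arcsin(p_z) ≈ 41.82°, λ = atan2(p_y, p_x) ≈ 77.69°.

≈ (42°N, 78°E)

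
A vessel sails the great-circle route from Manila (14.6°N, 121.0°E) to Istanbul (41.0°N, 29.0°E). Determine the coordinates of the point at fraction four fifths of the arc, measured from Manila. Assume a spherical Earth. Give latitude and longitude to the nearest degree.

Write both endpoints as unit vectors p₁, p₂ with components (cos φ cos λ, cos φ sin λ, sin φ).
The central angle between the endpoints is δ = arccos(p₁·p₂) ≈ 1.430 rad (82.0°).
Interpolate at f = 4/5 with slerp weights a = sin((1−f)δ)/sin δ ≈ 0.285, b = sin(fδ)/sin δ ≈ 0.919.
p = a·p₁ + b·p₂ ≈ (0.465, 0.573, 0.675); φ = arcsin(p_z) ≈ 42.46°, λ = atan2(p_y, p_x) ≈ 50.94°.

≈ 42°N, 51°E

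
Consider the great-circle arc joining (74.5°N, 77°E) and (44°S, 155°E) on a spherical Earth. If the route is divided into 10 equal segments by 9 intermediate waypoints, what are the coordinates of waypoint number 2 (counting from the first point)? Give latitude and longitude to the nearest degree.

The haversine formula gives a central angle δ ≈ 2.252 rad (129.0°) between the endpoints.
Interpolate at f = 2/10 with slerp weights a = sin((1−f)δ)/sin δ ≈ 1.253, b = sin(fδ)/sin δ ≈ 0.560.
p = a·p₁ + b·p₂ ≈ (-0.290, 0.497, 0.818); φ = arcsin(p_z) ≈ 54.91°, λ = atan2(p_y, p_x) ≈ 120.28°.

≈ (55°N, 120°E)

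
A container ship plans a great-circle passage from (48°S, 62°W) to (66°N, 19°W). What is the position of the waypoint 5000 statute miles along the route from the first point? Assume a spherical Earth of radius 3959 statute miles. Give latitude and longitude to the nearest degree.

≈ (22°N, 43°W)

Convert each endpoint to a unit vector on the sphere (x = cos φ cos λ, y = cos φ sin λ, z = sin φ).
The central angle between the endpoints is δ = arccos(p₁·p₂) ≈ 2.071 rad (118.7°). The total great-circle distance is δ·R ≈ 2.071 × 3959 ≈ 8200 mi, so the target fraction is f = 5000/8200 ≈ 0.610.
Interpolate at f ≈ 0.610 with slerp weights a = sin((1−f)δ)/sin δ ≈ 0.824, b = sin(fδ)/sin δ ≈ 1.086.
p = a·p₁ + b·p₂ ≈ (0.677, -0.631, 0.380); φ = arcsin(p_z) ≈ 22.32°, λ = atan2(p_y, p_x) ≈ -42.99°.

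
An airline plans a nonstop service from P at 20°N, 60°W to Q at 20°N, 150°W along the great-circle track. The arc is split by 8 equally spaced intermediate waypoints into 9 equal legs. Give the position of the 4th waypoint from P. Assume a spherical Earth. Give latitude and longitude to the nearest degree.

Write both endpoints as unit vectors p₁, p₂ with components (cos φ cos λ, cos φ sin λ, sin φ).
The central angle between the endpoints is δ = arccos(p₁·p₂) ≈ 1.454 rad (83.3°).
Interpolate at f = 4/9 with slerp weights a = sin((1−f)δ)/sin δ ≈ 0.728, b = sin(fδ)/sin δ ≈ 0.606.
p = a·p₁ + b·p₂ ≈ (-0.151, -0.877, 0.456); φ = arcsin(p_z) ≈ 27.14°, λ = atan2(p_y, p_x) ≈ -99.80°.

≈ 27°N, 100°W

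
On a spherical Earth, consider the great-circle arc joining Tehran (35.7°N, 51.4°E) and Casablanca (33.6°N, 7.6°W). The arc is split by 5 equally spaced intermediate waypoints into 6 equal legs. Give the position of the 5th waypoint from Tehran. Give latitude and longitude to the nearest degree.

Convert each endpoint to a unit vector on the sphere (x = cos φ cos λ, y = cos φ sin λ, z = sin φ).
The central angle between the endpoints is δ = arccos(p₁·p₂) ≈ 0.835 rad (47.8°).
Interpolate at f = 5/6 with slerp weights a = sin((1−f)δ)/sin δ ≈ 0.187, b = sin(fδ)/sin δ ≈ 0.865.
p = a·p₁ + b·p₂ ≈ (0.809, 0.024, 0.588); φ = arcsin(p_z) ≈ 36.00°, λ = atan2(p_y, p_x) ≈ 1.66°.

≈ 36°N, 2°E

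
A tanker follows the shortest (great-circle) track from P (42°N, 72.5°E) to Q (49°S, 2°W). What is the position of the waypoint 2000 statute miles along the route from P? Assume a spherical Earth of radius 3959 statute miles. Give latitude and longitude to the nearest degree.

≈ (19°N, 52°E)

Write both endpoints as unit vectors p₁, p₂ with components (cos φ cos λ, cos φ sin λ, sin φ).
The central angle between the endpoints is δ = arccos(p₁·p₂) ≈ 1.955 rad (112.0°). The total great-circle distance is δ·R ≈ 1.955 × 3959 ≈ 7739 mi, so the target fraction is f = 2000/7739 ≈ 0.258.
Interpolate at f ≈ 0.258 with slerp weights a = sin((1−f)δ)/sin δ ≈ 1.071, b = sin(fδ)/sin δ ≈ 0.522.
p = a·p₁ + b·p₂ ≈ (0.582, 0.747, 0.322); φ = arcsin(p_z) ≈ 18.81°, λ = atan2(p_y, p_x) ≈ 52.10°.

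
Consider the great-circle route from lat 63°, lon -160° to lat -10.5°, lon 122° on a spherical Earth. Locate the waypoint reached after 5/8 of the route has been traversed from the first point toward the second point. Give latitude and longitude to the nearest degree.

≈ lat 21°, lon 138°

From cos δ = sin φ₁ sin φ₂ + cos φ₁ cos φ₂ cos Δλ, the central angle is δ ≈ 1.640 rad (94.0°).
Interpolate at f = 5/8 with slerp weights a = sin((1−f)δ)/sin δ ≈ 0.578, b = sin(fδ)/sin δ ≈ 0.857.
p = a·p₁ + b·p₂ ≈ (-0.693, 0.625, 0.359); φ = arcsin(p_z) ≈ 21.06°, λ = atan2(p_y, p_x) ≈ 137.98°.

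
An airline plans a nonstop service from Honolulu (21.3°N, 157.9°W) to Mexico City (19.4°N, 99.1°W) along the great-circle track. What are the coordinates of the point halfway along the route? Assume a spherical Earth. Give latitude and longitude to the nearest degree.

≈ 23°N, 128°W

Write both endpoints as unit vectors p₁, p₂ with components (cos φ cos λ, cos φ sin λ, sin φ).
The central angle between the endpoints is δ = arccos(p₁·p₂) ≈ 0.957 rad (54.8°).
Interpolate at f = 1/2 with slerp weights a = sin((1−f)δ)/sin δ ≈ 0.563, b = sin(fδ)/sin δ ≈ 0.563.
p = a·p₁ + b·p₂ ≈ (-0.570, -0.722, 0.392); φ = arcsin(p_z) ≈ 23.06°, λ = atan2(p_y, p_x) ≈ -128.30°.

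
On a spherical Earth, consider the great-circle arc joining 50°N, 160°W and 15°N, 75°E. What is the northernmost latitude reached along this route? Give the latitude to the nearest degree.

≈ 59°N

The great circle lies in the plane with unit normal n̂ = (p₁ × p₂)/|p₁ × p₂|.
Here n̂_z ≈ -0.515; the vertex latitude is φ_max = arccos|n̂_z| ≈ 59.0°.
Check via Clairaut: cos φ_max = |cos φ₁| · sin C = cos(50.0°)·sin(53.3°) ≈ 0.515, again giving ≈ 59.0°.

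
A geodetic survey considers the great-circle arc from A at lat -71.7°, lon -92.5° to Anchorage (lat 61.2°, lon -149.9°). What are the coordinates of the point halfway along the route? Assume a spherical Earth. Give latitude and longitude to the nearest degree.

The haversine formula gives a central angle δ ≈ 2.420 rad (138.6°) between the endpoints.
Interpolate at f = 1/2 with slerp weights a = sin((1−f)δ)/sin δ ≈ 1.416, b = sin(fδ)/sin δ ≈ 1.416.
p = a·p₁ + b·p₂ ≈ (-0.609, -0.786, -0.104); φ = arcsin(p_z) ≈ -5.94°, λ = atan2(p_y, p_x) ≈ -127.78°.

≈ lat -6°, lon -128°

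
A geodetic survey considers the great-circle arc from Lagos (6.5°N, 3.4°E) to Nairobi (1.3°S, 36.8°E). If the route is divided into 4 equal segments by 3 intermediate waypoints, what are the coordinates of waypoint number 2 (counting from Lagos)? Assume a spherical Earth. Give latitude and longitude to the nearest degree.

≈ (3°N, 20°E)

Write both endpoints as unit vectors p₁, p₂ with components (cos φ cos λ, cos φ sin λ, sin φ).
The central angle between the endpoints is δ = arccos(p₁·p₂) ≈ 0.598 rad (34.2°).
Interpolate at f = 2/4 with slerp weights a = sin((1−f)δ)/sin δ ≈ 0.523, b = sin(fδ)/sin δ ≈ 0.523.
p = a·p₁ + b·p₂ ≈ (0.938, 0.344, 0.047); φ = arcsin(p_z) ≈ 2.71°, λ = atan2(p_y, p_x) ≈ 20.15°.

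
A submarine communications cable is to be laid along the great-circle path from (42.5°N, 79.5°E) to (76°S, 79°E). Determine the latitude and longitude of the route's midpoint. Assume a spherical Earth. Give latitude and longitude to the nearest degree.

Write both endpoints as unit vectors p₁, p₂ with components (cos φ cos λ, cos φ sin λ, sin φ).
The central angle between the endpoints is δ = arccos(p₁·p₂) ≈ 2.068 rad (118.5°).
Interpolate at f = 1/2 with slerp weights a = sin((1−f)δ)/sin δ ≈ 0.978, b = sin(fδ)/sin δ ≈ 0.978.
p = a·p₁ + b·p₂ ≈ (0.177, 0.941, -0.288); φ = arcsin(p_z) ≈ -16.75°, λ = atan2(p_y, p_x) ≈ 79.38°.

≈ (17°S, 79°E)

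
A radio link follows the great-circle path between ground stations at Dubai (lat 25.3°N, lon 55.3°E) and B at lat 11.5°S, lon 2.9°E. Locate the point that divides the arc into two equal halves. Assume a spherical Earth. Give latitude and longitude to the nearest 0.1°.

The haversine formula gives a central angle δ ≈ 1.098 rad (62.9°) between the endpoints.
Interpolate at f = 1/2 with slerp weights a = sin((1−f)δ)/sin δ ≈ 0.586, b = sin(fδ)/sin δ ≈ 0.586.
p = a·p₁ + b·p₂ ≈ (0.875, 0.465, 0.134); φ = arcsin(p_z) ≈ 7.68°, λ = atan2(p_y, p_x) ≈ 27.97°.

≈ lat 7.7°N, lon 28.0°E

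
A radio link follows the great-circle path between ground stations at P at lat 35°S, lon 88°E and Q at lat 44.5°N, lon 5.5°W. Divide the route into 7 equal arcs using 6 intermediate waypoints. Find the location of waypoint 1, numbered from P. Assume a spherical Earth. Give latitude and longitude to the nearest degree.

Write both endpoints as unit vectors p₁, p₂ with components (cos φ cos λ, cos φ sin λ, sin φ).
The central angle between the endpoints is δ = arccos(p₁·p₂) ≈ 2.024 rad (116.0°).
Interpolate at f = 1/7 with slerp weights a = sin((1−f)δ)/sin δ ≈ 1.097, b = sin(fδ)/sin δ ≈ 0.317.
p = a·p₁ + b·p₂ ≈ (0.256, 0.877, -0.407); φ = arcsin(p_z) ≈ -24.02°, λ = atan2(p_y, p_x) ≈ 73.69°.

≈ lat 24°S, lon 74°E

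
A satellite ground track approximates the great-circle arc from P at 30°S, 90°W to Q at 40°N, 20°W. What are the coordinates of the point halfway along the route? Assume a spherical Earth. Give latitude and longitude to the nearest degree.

≈ 6°N, 57°W

The haversine formula gives a central angle δ ≈ 1.665 rad (95.4°) between the endpoints.
Interpolate at f = 1/2 with slerp weights a = sin((1−f)δ)/sin δ ≈ 0.743, b = sin(fδ)/sin δ ≈ 0.743.
p = a·p₁ + b·p₂ ≈ (0.535, -0.838, 0.106); φ = arcsin(p_z) ≈ 6.09°, λ = atan2(p_y, p_x) ≈ -57.46°.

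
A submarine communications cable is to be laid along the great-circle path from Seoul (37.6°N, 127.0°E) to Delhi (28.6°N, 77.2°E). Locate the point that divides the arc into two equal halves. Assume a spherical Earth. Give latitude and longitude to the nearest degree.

≈ (36°N, 101°E)

Convert each endpoint to a unit vector on the sphere (x = cos φ cos λ, y = cos φ sin λ, z = sin φ).
The central angle between the endpoints is δ = arccos(p₁·p₂) ≈ 0.736 rad (42.2°).
Interpolate at f = 1/2 with slerp weights a = sin((1−f)δ)/sin δ ≈ 0.536, b = sin(fδ)/sin δ ≈ 0.536.
p = a·p₁ + b·p₂ ≈ (-0.151, 0.798, 0.583); φ = arcsin(p_z) ≈ 35.70°, λ = atan2(p_y, p_x) ≈ 100.74°.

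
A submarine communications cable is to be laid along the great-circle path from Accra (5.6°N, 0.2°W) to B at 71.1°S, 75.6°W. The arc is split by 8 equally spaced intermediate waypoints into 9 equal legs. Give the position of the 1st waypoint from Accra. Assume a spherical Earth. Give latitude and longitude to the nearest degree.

The haversine formula gives a central angle δ ≈ 1.582 rad (90.6°) between the endpoints.
Interpolate at f = 1/9 with slerp weights a = sin((1−f)δ)/sin δ ≈ 0.987, b = sin(fδ)/sin δ ≈ 0.175.
p = a·p₁ + b·p₂ ≈ (0.996, -0.058, -0.069); φ = arcsin(p_z) ≈ -3.97°, λ = atan2(p_y, p_x) ≈ -3.35°.

≈ 4°S, 3°W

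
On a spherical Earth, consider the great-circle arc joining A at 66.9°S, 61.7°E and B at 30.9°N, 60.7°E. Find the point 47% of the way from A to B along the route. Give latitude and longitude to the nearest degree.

≈ 21°S, 61°E

The haversine formula gives a central angle δ ≈ 1.707 rad (97.8°) between the endpoints.
Interpolate at f = 0.47 with slerp weights a = sin((1−f)δ)/sin δ ≈ 0.794, b = sin(fδ)/sin δ ≈ 0.726.
p = a·p₁ + b·p₂ ≈ (0.452, 0.817, -0.357); φ = arcsin(p_z) ≈ -20.93°, λ = atan2(p_y, p_x) ≈ 61.03°.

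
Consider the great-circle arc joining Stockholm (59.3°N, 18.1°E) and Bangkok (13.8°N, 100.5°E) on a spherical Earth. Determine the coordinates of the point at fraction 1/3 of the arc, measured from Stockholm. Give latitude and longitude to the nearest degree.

≈ (52°N, 60°E)

Convert each endpoint to a unit vector on the sphere (x = cos φ cos λ, y = cos φ sin λ, z = sin φ).
The central angle between the endpoints is δ = arccos(p₁·p₂) ≈ 1.297 rad (74.3°).
Interpolate at f = 1/3 with slerp weights a = sin((1−f)δ)/sin δ ≈ 0.790, b = sin(fδ)/sin δ ≈ 0.435.
p = a·p₁ + b·p₂ ≈ (0.306, 0.541, 0.783); φ = arcsin(p_z) ≈ 51.56°, λ = atan2(p_y, p_x) ≈ 60.46°.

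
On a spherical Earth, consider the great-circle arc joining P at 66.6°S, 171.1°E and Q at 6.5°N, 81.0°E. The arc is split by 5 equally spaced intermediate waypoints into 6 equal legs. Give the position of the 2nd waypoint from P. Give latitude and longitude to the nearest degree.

≈ 50°S, 115°E

Write both endpoints as unit vectors p₁, p₂ with components (cos φ cos λ, cos φ sin λ, sin φ).
The central angle between the endpoints is δ = arccos(p₁·p₂) ≈ 1.676 rad (96.0°).
Interpolate at f = 2/6 with slerp weights a = sin((1−f)δ)/sin δ ≈ 0.904, b = sin(fδ)/sin δ ≈ 0.533.
p = a·p₁ + b·p₂ ≈ (-0.272, 0.578, -0.769); φ = arcsin(p_z) ≈ -50.27°, λ = atan2(p_y, p_x) ≈ 115.17°.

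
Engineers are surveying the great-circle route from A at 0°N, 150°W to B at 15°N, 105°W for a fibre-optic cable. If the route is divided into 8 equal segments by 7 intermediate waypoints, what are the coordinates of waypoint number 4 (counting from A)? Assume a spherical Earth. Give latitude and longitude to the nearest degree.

≈ 8°N, 128°W

Write both endpoints as unit vectors p₁, p₂ with components (cos φ cos λ, cos φ sin λ, sin φ).
The central angle between the endpoints is δ = arccos(p₁·p₂) ≈ 0.819 rad (46.9°).
Interpolate at f = 4/8 with slerp weights a = sin((1−f)δ)/sin δ ≈ 0.545, b = sin(fδ)/sin δ ≈ 0.545.
p = a·p₁ + b·p₂ ≈ (-0.608, -0.781, 0.141); φ = arcsin(p_z) ≈ 8.11°, λ = atan2(p_y, p_x) ≈ -127.91°.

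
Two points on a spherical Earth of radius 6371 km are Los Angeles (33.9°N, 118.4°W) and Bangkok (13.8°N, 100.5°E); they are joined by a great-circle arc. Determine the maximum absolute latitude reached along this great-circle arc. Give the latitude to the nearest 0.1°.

≈ 54.4°N

The great circle lies in the plane with unit normal n̂ = (p₁ × p₂)/|p₁ × p₂|.
Here n̂_z ≈ -0.582; the vertex latitude is φ_max = arccos|n̂_z| ≈ 54.4°.
Check via Clairaut: cos φ_max = |cos φ₁| · sin C = cos(33.9°)·sin(44.5°) ≈ 0.582, again giving ≈ 54.4°.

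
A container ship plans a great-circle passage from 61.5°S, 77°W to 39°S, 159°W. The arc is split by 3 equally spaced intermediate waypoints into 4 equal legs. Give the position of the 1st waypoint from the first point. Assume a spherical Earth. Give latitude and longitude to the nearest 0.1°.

≈ 62.1°S, 105.1°W

The haversine formula gives a central angle δ ≈ 0.921 rad (52.8°) between the endpoints.
Interpolate at f = 1/4 with slerp weights a = sin((1−f)δ)/sin δ ≈ 0.800, b = sin(fδ)/sin δ ≈ 0.287.
p = a·p₁ + b·p₂ ≈ (-0.122, -0.452, -0.884); φ = arcsin(p_z) ≈ -62.09°, λ = atan2(p_y, p_x) ≈ -105.12°.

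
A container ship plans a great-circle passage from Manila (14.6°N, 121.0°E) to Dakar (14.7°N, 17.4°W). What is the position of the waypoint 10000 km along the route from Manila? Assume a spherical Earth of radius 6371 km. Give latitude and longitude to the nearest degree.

From cos δ = sin φ₁ sin φ₂ + cos φ₁ cos φ₂ cos Δλ, the central angle is δ ≈ 2.260 rad (129.5°). The total great-circle distance is δ·R ≈ 2.260 × 6371 ≈ 14399 km, so the target fraction is f = 10000/14399 ≈ 0.694.
Interpolate at f ≈ 0.694 with slerp weights a = sin((1−f)δ)/sin δ ≈ 0.825, b = sin(fδ)/sin δ ≈ 1.296.
p = a·p₁ + b·p₂ ≈ (0.785, 0.310, 0.537); φ = arcsin(p_z) ≈ 32.47°, λ = atan2(p_y, p_x) ≈ 21.54°.

≈ 32°N, 22°E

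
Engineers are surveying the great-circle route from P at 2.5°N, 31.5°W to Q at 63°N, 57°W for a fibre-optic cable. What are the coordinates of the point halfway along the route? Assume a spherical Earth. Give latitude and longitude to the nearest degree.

≈ 33°N, 39°W

Convert each endpoint to a unit vector on the sphere (x = cos φ cos λ, y = cos φ sin λ, z = sin φ).
The central angle between the endpoints is δ = arccos(p₁·p₂) ≈ 1.106 rad (63.4°).
Interpolate at f = 1/2 with slerp weights a = sin((1−f)δ)/sin δ ≈ 0.588, b = sin(fδ)/sin δ ≈ 0.588.
p = a·p₁ + b·p₂ ≈ (0.646, -0.530, 0.549); φ = arcsin(p_z) ≈ 33.31°, λ = atan2(p_y, p_x) ≈ -39.40°.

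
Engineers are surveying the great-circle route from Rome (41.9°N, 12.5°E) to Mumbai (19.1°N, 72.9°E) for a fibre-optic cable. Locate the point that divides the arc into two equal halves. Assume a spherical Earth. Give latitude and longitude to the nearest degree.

≈ 34°N, 47°E

From cos δ = sin φ₁ sin φ₂ + cos φ₁ cos φ₂ cos Δλ, the central angle is δ ≈ 0.969 rad (55.5°).
Interpolate at f = 1/2 with slerp weights a = sin((1−f)δ)/sin δ ≈ 0.565, b = sin(fδ)/sin δ ≈ 0.565.
p = a·p₁ + b·p₂ ≈ (0.568, 0.601, 0.562); φ = arcsin(p_z) ≈ 34.21°, λ = atan2(p_y, p_x) ≈ 46.65°.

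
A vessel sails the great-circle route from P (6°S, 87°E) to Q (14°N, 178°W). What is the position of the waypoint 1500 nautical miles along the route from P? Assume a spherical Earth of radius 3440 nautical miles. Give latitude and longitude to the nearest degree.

Write both endpoints as unit vectors p₁, p₂ with components (cos φ cos λ, cos φ sin λ, sin φ).
The central angle between the endpoints is δ = arccos(p₁·p₂) ≈ 1.680 rad (96.3°). The total great-circle distance is δ·R ≈ 1.680 × 3440 ≈ 5781 nmi, so the target fraction is f = 1500/5781 ≈ 0.259.
Interpolate at f ≈ 0.259 with slerp weights a = sin((1−f)δ)/sin δ ≈ 0.953, b = sin(fδ)/sin δ ≈ 0.425.
p = a·p₁ + b·p₂ ≈ (-0.362, 0.932, 0.003); φ = arcsin(p_z) ≈ 0.18°, λ = atan2(p_y, p_x) ≈ 111.25°.

≈ (0°N, 111°E)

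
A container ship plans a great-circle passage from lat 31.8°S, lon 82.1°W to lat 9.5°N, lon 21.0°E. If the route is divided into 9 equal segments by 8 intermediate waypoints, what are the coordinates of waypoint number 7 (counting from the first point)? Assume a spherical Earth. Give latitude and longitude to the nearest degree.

≈ lat 3°S, lon 1°E

From cos δ = sin φ₁ sin φ₂ + cos φ₁ cos φ₂ cos Δλ, the central angle is δ ≈ 1.851 rad (106.1°).
Interpolate at f = 7/9 with slerp weights a = sin((1−f)δ)/sin δ ≈ 0.416, b = sin(fδ)/sin δ ≈ 1.032.
p = a·p₁ + b·p₂ ≈ (0.999, 0.014, -0.049); φ = arcsin(p_z) ≈ -2.81°, λ = atan2(p_y, p_x) ≈ 0.82°.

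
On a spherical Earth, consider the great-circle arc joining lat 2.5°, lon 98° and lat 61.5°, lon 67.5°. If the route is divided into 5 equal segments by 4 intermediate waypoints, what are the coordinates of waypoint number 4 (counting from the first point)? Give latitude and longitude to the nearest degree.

≈ lat 50°, lon 79°

Convert each endpoint to a unit vector on the sphere (x = cos φ cos λ, y = cos φ sin λ, z = sin φ).
The central angle between the endpoints is δ = arccos(p₁·p₂) ≈ 1.105 rad (63.3°).
Interpolate at f = 4/5 with slerp weights a = sin((1−f)δ)/sin δ ≈ 0.245, b = sin(fδ)/sin δ ≈ 0.865.
p = a·p₁ + b·p₂ ≈ (0.124, 0.624, 0.771); φ = arcsin(p_z) ≈ 50.47°, λ = atan2(p_y, p_x) ≈ 78.77°.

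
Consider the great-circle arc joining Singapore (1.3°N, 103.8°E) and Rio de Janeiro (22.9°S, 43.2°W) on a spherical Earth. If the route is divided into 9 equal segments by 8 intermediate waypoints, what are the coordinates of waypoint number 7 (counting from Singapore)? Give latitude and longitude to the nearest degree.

From cos δ = sin φ₁ sin φ₂ + cos φ₁ cos φ₂ cos Δλ, the central angle is δ ≈ 2.467 rad (141.4°).
Interpolate at f = 7/9 with slerp weights a = sin((1−f)δ)/sin δ ≈ 0.835, b = sin(fδ)/sin δ ≈ 1.506.
p = a·p₁ + b·p₂ ≈ (0.812, -0.139, -0.567); φ = arcsin(p_z) ≈ -34.54°, λ = atan2(p_y, p_x) ≈ -9.70°.

≈ 35°S, 10°W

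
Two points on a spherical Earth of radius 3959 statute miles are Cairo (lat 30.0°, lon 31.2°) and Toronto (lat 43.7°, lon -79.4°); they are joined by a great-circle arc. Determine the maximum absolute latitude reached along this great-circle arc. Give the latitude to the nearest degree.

≈ 54°

The great circle lies in the plane with unit normal n̂ = (p₁ × p₂)/|p₁ × p₂|.
Here n̂_z ≈ -0.591; the vertex latitude is φ_max = arccos|n̂_z| ≈ 53.8°.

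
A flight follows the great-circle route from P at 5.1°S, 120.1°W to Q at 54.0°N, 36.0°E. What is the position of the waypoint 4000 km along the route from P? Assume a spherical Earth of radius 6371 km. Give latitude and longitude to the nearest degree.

≈ 29°N, 108°W

Convert each endpoint to a unit vector on the sphere (x = cos φ cos λ, y = cos φ sin λ, z = sin φ).
The central angle between the endpoints is δ = arccos(p₁·p₂) ≈ 2.223 rad (127.4°). The total great-circle distance is δ·R ≈ 2.223 × 6371 ≈ 14165 km, so the target fraction is f = 4000/14165 ≈ 0.282.
Interpolate at f ≈ 0.282 with slerp weights a = sin((1−f)δ)/sin δ ≈ 1.258, b = sin(fδ)/sin δ ≈ 0.739.
p = a·p₁ + b·p₂ ≈ (-0.277, -0.829, 0.486); φ = arcsin(p_z) ≈ 29.09°, λ = atan2(p_y, p_x) ≈ -108.48°.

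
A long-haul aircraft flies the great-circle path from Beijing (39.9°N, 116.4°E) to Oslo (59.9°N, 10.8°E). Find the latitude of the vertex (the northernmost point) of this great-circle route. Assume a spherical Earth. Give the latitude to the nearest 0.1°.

The great circle lies in the plane with unit normal n̂ = (p₁ × p₂)/|p₁ × p₂|.
Here n̂_z ≈ -0.415; the vertex latitude is φ_max = arccos|n̂_z| ≈ 65.5°.
Check via Clairaut: cos φ_max = |cos φ₁| · sin C = cos(39.9°)·sin(32.8°) ≈ 0.415, again giving ≈ 65.5°.

≈ 65.5°N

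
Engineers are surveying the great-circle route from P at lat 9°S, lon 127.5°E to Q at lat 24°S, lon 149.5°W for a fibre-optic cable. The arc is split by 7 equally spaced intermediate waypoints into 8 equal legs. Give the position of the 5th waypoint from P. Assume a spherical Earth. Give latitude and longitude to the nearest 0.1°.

Convert each endpoint to a unit vector on the sphere (x = cos φ cos λ, y = cos φ sin λ, z = sin φ).
The central angle between the endpoints is δ = arccos(p₁·p₂) ≈ 1.396 rad (80.0°).
Interpolate at f = 5/8 with slerp weights a = sin((1−f)δ)/sin δ ≈ 0.508, b = sin(fδ)/sin δ ≈ 0.778.
p = a·p₁ + b·p₂ ≈ (-0.918, 0.037, -0.396); φ = arcsin(p_z) ≈ -23.32°, λ = atan2(p_y, p_x) ≈ 177.68°.

≈ lat 23.3°S, lon 177.7°E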